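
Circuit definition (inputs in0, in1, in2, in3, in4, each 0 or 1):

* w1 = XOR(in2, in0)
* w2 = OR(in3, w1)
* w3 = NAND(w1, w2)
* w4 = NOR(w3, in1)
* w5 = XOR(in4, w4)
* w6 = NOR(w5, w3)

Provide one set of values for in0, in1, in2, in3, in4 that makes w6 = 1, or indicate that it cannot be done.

Check with in0=1 in1=0 in2=0 in3=0 in4=1:
w1 = XOR(in2, in0) = XOR(0, 1) = 1
w2 = OR(in3, w1) = OR(0, 1) = 1
w3 = NAND(w1, w2) = NAND(1, 1) = 0
w4 = NOR(w3, in1) = NOR(0, 0) = 1
w5 = XOR(in4, w4) = XOR(1, 1) = 0
w6 = NOR(w5, w3) = NOR(0, 0) = 1
So w6 = 1 as required.

in0=1 in1=0 in2=0 in3=0 in4=1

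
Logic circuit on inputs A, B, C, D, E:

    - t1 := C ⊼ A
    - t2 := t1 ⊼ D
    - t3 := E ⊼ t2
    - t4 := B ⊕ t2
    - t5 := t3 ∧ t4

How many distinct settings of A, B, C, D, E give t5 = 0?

21

t5 = t3 ∧ t4 must be 0, so at least one of t3, t4 is 0.
Enumerating the 32 input combinations, 21 give t5 = 0 and 11 give t5 = 1.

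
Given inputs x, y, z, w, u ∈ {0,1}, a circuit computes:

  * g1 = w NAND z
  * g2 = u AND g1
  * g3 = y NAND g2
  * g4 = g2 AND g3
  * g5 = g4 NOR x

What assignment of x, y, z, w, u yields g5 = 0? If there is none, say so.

Check with x=1, y=0, z=0, w=1, u=1:
g1 = w NAND z = 1 NAND 0 = 1
g2 = u AND g1 = 1 AND 1 = 1
g3 = y NAND g2 = 0 NAND 1 = 1
g4 = g2 AND g3 = 1 AND 1 = 1
g5 = g4 NOR x = 1 NOR 1 = 0
So g5 = 0 as required.

x=1, y=0, z=0, w=1, u=1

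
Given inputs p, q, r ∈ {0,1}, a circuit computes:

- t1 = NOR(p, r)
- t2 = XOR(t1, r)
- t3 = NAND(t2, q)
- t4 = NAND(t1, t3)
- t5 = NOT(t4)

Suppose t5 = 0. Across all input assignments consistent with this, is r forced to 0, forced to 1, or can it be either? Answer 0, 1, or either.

either

Both values of r occur among assignments with t5 = 0:
  r=0: p=0, q=1, r=0
  r=1: p=0, q=0, r=1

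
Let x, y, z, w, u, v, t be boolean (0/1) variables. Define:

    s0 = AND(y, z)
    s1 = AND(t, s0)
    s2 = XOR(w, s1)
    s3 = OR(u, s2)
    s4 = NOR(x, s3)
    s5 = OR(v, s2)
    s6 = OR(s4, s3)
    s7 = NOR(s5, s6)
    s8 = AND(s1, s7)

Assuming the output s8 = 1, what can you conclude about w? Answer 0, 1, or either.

1

s8 = AND(s1, s7) must be 1, so both s1 = 1 and s7 = 1.
Every assignment with s8 = 1 has w = 1; there are 1 such assignment(s).
  x=1, y=1, z=1, w=1, u=0, v=0, t=1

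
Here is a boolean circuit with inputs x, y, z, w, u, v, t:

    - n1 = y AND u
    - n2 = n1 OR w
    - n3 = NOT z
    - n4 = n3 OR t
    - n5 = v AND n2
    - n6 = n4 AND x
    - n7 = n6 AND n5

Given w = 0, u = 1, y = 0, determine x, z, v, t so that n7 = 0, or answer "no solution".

n7 = n6 AND n5 must be 0, so at least one of n6, n5 is 0.
Check with w = 0, u = 1, y = 0 and x=1, z=0, v=1, t=0:
n1 = y AND u = 0 AND 1 = 0
n2 = n1 OR w = 0 OR 0 = 0
n3 = NOT z = NOT 0 = 1
n4 = n3 OR t = 1 OR 0 = 1
n5 = v AND n2 = 1 AND 0 = 0
n6 = n4 AND x = 1 AND 1 = 1
n7 = n6 AND n5 = 1 AND 0 = 0
So n7 = 0.

x=1, z=0, v=1, t=0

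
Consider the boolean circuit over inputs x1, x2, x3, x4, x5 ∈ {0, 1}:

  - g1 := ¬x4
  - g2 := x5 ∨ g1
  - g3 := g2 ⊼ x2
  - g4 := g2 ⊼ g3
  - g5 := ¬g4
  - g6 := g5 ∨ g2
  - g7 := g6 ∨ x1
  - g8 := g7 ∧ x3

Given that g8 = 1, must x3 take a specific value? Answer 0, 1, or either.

1

g8 = g7 ∧ x3 must be 1, so both g7 = 1 and x3 = 1.
g7 = g6 ∨ x1 must be 1, so at least one of g6, x1 is 1.
Every assignment with g8 = 1 has x3 = 1; there are 14 such assignment(s).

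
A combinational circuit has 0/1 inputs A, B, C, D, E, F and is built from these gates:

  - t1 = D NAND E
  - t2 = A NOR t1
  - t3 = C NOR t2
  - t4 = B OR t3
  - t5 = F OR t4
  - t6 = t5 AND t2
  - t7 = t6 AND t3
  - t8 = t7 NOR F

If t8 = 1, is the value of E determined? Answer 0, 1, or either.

either

Both values of E occur among assignments with t8 = 1:
  E=0: A=0, B=0, C=0, D=0, E=0, F=0
  E=1: A=0, B=0, C=0, D=0, E=1, F=0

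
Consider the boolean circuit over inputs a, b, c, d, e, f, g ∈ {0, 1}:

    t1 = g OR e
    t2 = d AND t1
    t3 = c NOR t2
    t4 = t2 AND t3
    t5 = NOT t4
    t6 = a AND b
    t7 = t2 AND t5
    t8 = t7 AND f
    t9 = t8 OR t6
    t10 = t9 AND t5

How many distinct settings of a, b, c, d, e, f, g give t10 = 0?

78

t10 = t9 AND t5 must be 0, so at least one of t9, t5 is 0.
Enumerating the 128 input combinations, 78 give t10 = 0 and 50 give t10 = 1.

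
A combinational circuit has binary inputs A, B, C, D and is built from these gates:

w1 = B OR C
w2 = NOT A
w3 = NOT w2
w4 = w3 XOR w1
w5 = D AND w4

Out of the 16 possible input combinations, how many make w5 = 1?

w5 = D AND w4 must be 1, so both D = 1 and w4 = 1.
Satisfying assignments:
  A=0, B=0, C=1, D=1
  A=0, B=1, C=0, D=1
  A=0, B=1, C=1, D=1
  A=1, B=0, C=0, D=1

4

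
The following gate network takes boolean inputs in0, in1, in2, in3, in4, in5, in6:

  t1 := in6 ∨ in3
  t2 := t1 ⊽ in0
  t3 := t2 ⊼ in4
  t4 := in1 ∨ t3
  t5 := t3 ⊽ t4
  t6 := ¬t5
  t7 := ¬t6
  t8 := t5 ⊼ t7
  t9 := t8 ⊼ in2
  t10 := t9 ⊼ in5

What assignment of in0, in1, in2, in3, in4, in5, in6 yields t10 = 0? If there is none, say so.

t10 = t9 ⊼ in5 must be 0, so both t9 = 1 and in5 = 1.
t9 = t8 ⊼ in2 must be 1, so at least one of t8, in2 is 0.
Check with in0=0, in1=1, in2=0, in3=0, in4=1, in5=1, in6=1:
t1 = in6 ∨ in3 = 1 ∨ 0 = 1
t2 = t1 ⊽ in0 = 1 ⊽ 0 = 0
t3 = t2 ⊼ in4 = 0 ⊼ 1 = 1
t4 = in1 ∨ t3 = 1 ∨ 1 = 1
t5 = t3 ⊽ t4 = 1 ⊽ 1 = 0
t6 = ¬t5 = ¬0 = 1
t7 = ¬t6 = ¬1 = 0
t8 = t5 ⊼ t7 = 0 ⊼ 0 = 1
t9 = t8 ⊼ in2 = 1 ⊼ 0 = 1
t10 = t9 ⊼ in5 = 1 ⊼ 1 = 0
So t10 = 0 as required.

in0=0, in1=1, in2=0, in3=0, in4=1, in5=1, in6=1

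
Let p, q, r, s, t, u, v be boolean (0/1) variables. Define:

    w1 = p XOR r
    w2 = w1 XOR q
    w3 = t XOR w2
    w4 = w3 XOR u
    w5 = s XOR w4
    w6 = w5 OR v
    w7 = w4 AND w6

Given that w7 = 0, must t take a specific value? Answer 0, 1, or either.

either

Both values of t occur among assignments with w7 = 0:
  t=0: p=0, q=0, r=0, s=0, t=0, u=0, v=0
  t=1: p=0, q=0, r=0, s=0, t=1, u=1, v=0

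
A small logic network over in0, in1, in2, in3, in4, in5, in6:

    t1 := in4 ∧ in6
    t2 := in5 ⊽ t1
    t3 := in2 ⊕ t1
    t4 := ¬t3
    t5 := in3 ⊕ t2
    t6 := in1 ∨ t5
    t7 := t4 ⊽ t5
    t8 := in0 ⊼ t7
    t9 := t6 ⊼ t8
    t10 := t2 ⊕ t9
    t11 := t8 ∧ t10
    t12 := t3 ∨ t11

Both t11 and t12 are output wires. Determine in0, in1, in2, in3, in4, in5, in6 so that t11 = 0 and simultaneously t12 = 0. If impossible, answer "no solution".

in0=1, in1=0, in2=0, in3=1, in4=0, in5=0, in6=0

Check with in0=1, in1=0, in2=0, in3=1, in4=0, in5=0, in6=0:
t1 = in4 ∧ in6 = 0 ∧ 0 = 0
t2 = in5 ⊽ t1 = 0 ⊽ 0 = 1
t3 = in2 ⊕ t1 = 0 ⊕ 0 = 0
t4 = ¬t3 = ¬0 = 1
t5 = in3 ⊕ t2 = 1 ⊕ 1 = 0
t6 = in1 ∨ t5 = 0 ∨ 0 = 0
t7 = t4 ⊽ t5 = 1 ⊽ 0 = 0
t8 = in0 ⊼ t7 = 1 ⊼ 0 = 1
t9 = t6 ⊼ t8 = 0 ⊼ 1 = 1
t10 = t2 ⊕ t9 = 1 ⊕ 1 = 0
t11 = t8 ∧ t10 = 1 ∧ 0 = 0
t12 = t3 ∨ t11 = 0 ∨ 0 = 0
So t11 = 0 and t12 = 0.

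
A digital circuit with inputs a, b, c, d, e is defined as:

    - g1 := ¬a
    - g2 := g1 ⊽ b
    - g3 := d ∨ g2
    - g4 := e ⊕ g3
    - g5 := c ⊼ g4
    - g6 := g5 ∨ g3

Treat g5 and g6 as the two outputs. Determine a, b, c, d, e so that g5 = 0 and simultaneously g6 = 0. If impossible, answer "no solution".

Check with a=0, b=0, c=1, d=0, e=1:
g1 = ¬a = ¬0 = 1
g2 = g1 ⊽ b = 1 ⊽ 0 = 0
g3 = d ∨ g2 = 0 ∨ 0 = 0
g4 = e ⊕ g3 = 1 ⊕ 0 = 1
g5 = c ⊼ g4 = 1 ⊼ 1 = 0
g6 = g5 ∨ g3 = 0 ∨ 0 = 0
So g5 = 0 and g6 = 0.

a=0, b=0, c=1, d=0, e=1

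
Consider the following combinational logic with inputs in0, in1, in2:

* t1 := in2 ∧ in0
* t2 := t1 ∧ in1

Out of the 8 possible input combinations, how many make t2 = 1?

1

t2 = t1 ∧ in1 must be 1, so both t1 = 1 and in1 = 1.
Satisfying assignments:
  in0=1, in1=1, in2=1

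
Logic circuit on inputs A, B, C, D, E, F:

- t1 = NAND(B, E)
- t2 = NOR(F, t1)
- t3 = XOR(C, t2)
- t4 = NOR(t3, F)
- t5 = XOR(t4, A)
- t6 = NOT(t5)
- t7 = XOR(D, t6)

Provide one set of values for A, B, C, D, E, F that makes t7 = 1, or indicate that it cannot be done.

Check with A=0, B=1, C=1, D=0, E=0, F=0:
t1 = NAND(B, E) = NAND(1, 0) = 1
t2 = NOR(F, t1) = NOR(0, 1) = 0
t3 = XOR(C, t2) = XOR(1, 0) = 1
t4 = NOR(t3, F) = NOR(1, 0) = 0
t5 = XOR(t4, A) = XOR(0, 0) = 0
t6 = NOT(t5) = NOT 0 = 1
t7 = XOR(D, t6) = XOR(0, 1) = 1
So t7 = 1 as required.

A=0, B=1, C=1, D=0, E=0, F=0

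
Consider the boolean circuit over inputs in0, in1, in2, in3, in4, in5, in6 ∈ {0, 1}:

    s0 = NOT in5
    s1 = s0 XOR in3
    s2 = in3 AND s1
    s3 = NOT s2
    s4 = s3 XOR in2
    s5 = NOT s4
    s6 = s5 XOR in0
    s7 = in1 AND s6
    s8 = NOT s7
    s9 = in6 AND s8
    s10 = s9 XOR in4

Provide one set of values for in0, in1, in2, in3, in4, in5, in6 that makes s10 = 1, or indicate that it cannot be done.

Check with in0=1 in1=0 in2=1 in3=1 in4=0 in5=1 in6=1:
s0 = NOT in5 = NOT 1 = 0
s1 = s0 XOR in3 = 0 XOR 1 = 1
s2 = in3 AND s1 = 1 AND 1 = 1
s3 = NOT s2 = NOT 1 = 0
s4 = s3 XOR in2 = 0 XOR 1 = 1
s5 = NOT s4 = NOT 1 = 0
s6 = s5 XOR in0 = 0 XOR 1 = 1
s7 = in1 AND s6 = 0 AND 1 = 0
s8 = NOT s7 = NOT 0 = 1
s9 = in6 AND s8 = 1 AND 1 = 1
s10 = s9 XOR in4 = 1 XOR 0 = 1
So s10 = 1 as required.

in0=1 in1=0 in2=1 in3=1 in4=0 in5=1 in6=1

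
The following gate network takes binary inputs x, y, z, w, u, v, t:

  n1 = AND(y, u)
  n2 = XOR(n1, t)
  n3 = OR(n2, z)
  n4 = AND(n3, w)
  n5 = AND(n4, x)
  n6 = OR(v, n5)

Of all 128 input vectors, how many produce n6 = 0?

n6 = OR(v, n5) must be 0, so both v = 0 and n5 = 0.
n5 = AND(n4, x) must be 0, so at least one of n4, x is 0.
Enumerating the 128 input combinations, 52 give n6 = 0 and 76 give n6 = 1.

52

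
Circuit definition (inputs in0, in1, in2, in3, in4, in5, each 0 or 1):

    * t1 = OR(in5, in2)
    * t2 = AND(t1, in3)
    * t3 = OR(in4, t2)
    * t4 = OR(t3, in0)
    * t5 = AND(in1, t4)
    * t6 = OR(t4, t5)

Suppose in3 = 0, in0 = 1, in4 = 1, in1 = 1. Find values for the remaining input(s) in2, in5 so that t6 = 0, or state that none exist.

With in3 = 0, in0 = 1, in4 = 1, in1 = 1 fixed, none of the 4 settings of in2, in5 give t6 = 0.
For example, with in2=0, in5=0:
t1 = OR(in5, in2) = OR(0, 0) = 0
t2 = AND(t1, in3) = AND(0, 0) = 0
t3 = OR(in4, t2) = OR(1, 0) = 1
t4 = OR(t3, in0) = OR(1, 1) = 1
t5 = AND(in1, t4) = AND(1, 1) = 1
t6 = OR(t4, t5) = OR(1, 1) = 1
giving t6 = 1 ≠ 0.

no solution exists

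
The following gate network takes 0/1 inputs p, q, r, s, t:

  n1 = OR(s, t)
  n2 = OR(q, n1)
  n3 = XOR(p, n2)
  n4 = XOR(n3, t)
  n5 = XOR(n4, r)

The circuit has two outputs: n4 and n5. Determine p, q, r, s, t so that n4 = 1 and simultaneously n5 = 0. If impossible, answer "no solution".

Check with p=1, q=0, r=1, s=0, t=0:
n1 = OR(s, t) = OR(0, 0) = 0
n2 = OR(q, n1) = OR(0, 0) = 0
n3 = XOR(p, n2) = XOR(1, 0) = 1
n4 = XOR(n3, t) = XOR(1, 0) = 1
n5 = XOR(n4, r) = XOR(1, 1) = 0
So n4 = 1 and n5 = 0.

p=1, q=0, r=1, s=0, t=0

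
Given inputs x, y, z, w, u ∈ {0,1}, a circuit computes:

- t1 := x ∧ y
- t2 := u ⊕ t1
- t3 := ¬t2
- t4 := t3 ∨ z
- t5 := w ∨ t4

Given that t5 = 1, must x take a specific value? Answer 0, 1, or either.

Both values of x occur among assignments with t5 = 1:
  x=0: x=0, y=0, z=0, w=0, u=0
  x=1: x=1, y=0, z=0, w=0, u=0

either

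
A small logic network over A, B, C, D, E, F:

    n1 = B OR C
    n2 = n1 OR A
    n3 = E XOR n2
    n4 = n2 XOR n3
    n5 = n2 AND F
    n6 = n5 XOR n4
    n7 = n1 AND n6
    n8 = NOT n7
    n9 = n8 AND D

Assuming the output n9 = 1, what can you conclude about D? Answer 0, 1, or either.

n9 = n8 AND D must be 1, so both n8 = 1 and D = 1.
n8 = NOT n7 must be 1, so n7 = 0.
n7 = n1 AND n6 must be 0, so at least one of n1, n6 is 0.
Every assignment with n9 = 1 has D = 1; there are 20 such assignment(s).

1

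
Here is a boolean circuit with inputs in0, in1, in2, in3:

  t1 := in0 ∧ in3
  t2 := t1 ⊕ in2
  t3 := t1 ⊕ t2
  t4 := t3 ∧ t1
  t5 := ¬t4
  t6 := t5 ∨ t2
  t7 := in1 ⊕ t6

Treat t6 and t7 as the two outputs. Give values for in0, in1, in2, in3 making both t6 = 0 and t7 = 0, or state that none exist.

Check with in0=1, in1=0, in2=1, in3=1:
t1 = in0 ∧ in3 = 1 ∧ 1 = 1
t2 = t1 ⊕ in2 = 1 ⊕ 1 = 0
t3 = t1 ⊕ t2 = 1 ⊕ 0 = 1
t4 = t3 ∧ t1 = 1 ∧ 1 = 1
t5 = ¬t4 = ¬1 = 0
t6 = t5 ∨ t2 = 0 ∨ 0 = 0
t7 = in1 ⊕ t6 = 0 ⊕ 0 = 0
So t6 = 0 and t7 = 0.

in0=1, in1=0, in2=1, in3=1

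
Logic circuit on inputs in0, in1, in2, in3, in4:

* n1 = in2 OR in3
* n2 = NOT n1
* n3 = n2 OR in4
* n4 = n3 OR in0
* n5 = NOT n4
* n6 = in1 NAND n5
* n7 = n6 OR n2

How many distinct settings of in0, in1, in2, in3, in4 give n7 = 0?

n7 = n6 OR n2 must be 0, so both n6 = 0 and n2 = 0.
Satisfying assignments:
  in0=0, in1=1, in2=0, in3=1, in4=0
  in0=0, in1=1, in2=1, in3=0, in4=0
  in0=0, in1=1, in2=1, in3=1, in4=0

3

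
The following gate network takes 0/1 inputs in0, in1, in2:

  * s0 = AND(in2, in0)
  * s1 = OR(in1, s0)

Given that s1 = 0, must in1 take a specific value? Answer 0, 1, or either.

s1 = OR(in1, s0) must be 0, so both in1 = 0 and s0 = 0.
s0 = AND(in2, in0) must be 0, so at least one of in2, in0 is 0.
Every assignment with s1 = 0 has in1 = 0; there are 3 such assignment(s).
  in0=0, in1=0, in2=0
  in0=0, in1=0, in2=1
  in0=1, in1=0, in2=0

0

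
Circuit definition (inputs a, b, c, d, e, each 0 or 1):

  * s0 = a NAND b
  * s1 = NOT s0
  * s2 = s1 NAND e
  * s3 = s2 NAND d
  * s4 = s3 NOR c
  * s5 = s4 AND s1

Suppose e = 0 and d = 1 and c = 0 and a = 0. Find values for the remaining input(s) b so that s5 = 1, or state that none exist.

With e = 0 and d = 1 and c = 0 and a = 0 fixed, none of the 2 settings of b give s5 = 1.
For example, with b=1:
s0 = a NAND b = 0 NAND 1 = 1
s1 = NOT s0 = NOT 1 = 0
s2 = s1 NAND e = 0 NAND 0 = 1
s3 = s2 NAND d = 1 NAND 1 = 0
s4 = s3 NOR c = 0 NOR 0 = 1
s5 = s4 AND s1 = 1 AND 0 = 0
giving s5 = 0 ≠ 1.

no solution exists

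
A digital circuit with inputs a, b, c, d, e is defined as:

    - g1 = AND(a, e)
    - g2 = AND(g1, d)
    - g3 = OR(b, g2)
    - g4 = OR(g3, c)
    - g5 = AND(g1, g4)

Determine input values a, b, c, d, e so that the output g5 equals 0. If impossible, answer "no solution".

g5 = AND(g1, g4) must be 0, so at least one of g1, g4 is 0.
Check with a=0, b=1, c=0, d=1, e=1:
g1 = AND(a, e) = AND(0, 1) = 0
g2 = AND(g1, d) = AND(0, 1) = 0
g3 = OR(b, g2) = OR(1, 0) = 1
g4 = OR(g3, c) = OR(1, 0) = 1
g5 = AND(g1, g4) = AND(0, 1) = 0
So g5 = 0 as required.

a=0, b=1, c=0, d=1, e=1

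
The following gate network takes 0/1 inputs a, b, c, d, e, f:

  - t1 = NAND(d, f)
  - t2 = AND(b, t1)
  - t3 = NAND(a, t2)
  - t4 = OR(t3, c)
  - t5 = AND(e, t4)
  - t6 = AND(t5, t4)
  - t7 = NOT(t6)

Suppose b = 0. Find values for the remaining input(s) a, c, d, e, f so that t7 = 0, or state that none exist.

Check with b = 0 and a=0, c=1, d=1, e=1, f=1:
t1 = NAND(d, f) = NAND(1, 1) = 0
t2 = AND(b, t1) = AND(0, 0) = 0
t3 = NAND(a, t2) = NAND(0, 0) = 1
t4 = OR(t3, c) = OR(1, 1) = 1
t5 = AND(e, t4) = AND(1, 1) = 1
t6 = AND(t5, t4) = AND(1, 1) = 1
t7 = NOT(t6) = NOT 1 = 0
So t7 = 0.

a=0, c=1, d=1, e=1, f=1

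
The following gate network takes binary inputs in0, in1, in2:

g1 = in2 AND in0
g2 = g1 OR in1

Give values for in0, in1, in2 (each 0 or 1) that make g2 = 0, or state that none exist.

in0=0, in1=0, in2=1

Check with in0=0, in1=0, in2=1:
g1 = in2 AND in0 = 1 AND 0 = 0
g2 = g1 OR in1 = 0 OR 0 = 0
So g2 = 0 as required.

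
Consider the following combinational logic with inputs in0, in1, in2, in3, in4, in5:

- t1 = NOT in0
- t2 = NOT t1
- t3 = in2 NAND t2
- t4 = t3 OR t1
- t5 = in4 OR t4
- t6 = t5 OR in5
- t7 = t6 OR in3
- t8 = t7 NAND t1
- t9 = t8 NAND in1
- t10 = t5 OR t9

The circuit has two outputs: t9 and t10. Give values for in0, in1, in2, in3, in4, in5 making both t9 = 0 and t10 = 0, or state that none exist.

Check with in0=1, in1=1, in2=1, in3=0, in4=0, in5=1:
t1 = NOT in0 = NOT 1 = 0
t2 = NOT t1 = NOT 0 = 1
t3 = in2 NAND t2 = 1 NAND 1 = 0
t4 = t3 OR t1 = 0 OR 0 = 0
t5 = in4 OR t4 = 0 OR 0 = 0
t6 = t5 OR in5 = 0 OR 1 = 1
t7 = t6 OR in3 = 1 OR 0 = 1
t8 = t7 NAND t1 = 1 NAND 0 = 1
t9 = t8 NAND in1 = 1 NAND 1 = 0
t10 = t5 OR t9 = 0 OR 0 = 0
So t9 = 0 and t10 = 0.

in0=1, in1=1, in2=1, in3=0, in4=0, in5=1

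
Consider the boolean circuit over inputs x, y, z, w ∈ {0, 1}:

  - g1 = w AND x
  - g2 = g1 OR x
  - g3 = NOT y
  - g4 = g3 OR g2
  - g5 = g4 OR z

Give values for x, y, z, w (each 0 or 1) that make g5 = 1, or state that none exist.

g5 = g4 OR z must be 1, so at least one of g4, z is 1.
Check with x=0 y=0 z=1 w=1:
g1 = w AND x = 1 AND 0 = 0
g2 = g1 OR x = 0 OR 0 = 0
g3 = NOT y = NOT 0 = 1
g4 = g3 OR g2 = 1 OR 0 = 1
g5 = g4 OR z = 1 OR 1 = 1
So g5 = 1 as required.

x=0 y=0 z=1 w=1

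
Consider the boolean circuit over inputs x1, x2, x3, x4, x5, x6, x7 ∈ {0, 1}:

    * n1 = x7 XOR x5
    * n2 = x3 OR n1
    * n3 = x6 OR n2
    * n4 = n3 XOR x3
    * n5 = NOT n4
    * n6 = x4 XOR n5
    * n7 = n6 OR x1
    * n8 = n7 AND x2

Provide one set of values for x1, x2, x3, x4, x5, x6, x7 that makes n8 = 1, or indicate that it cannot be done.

Check with x1=1 x2=1 x3=1 x4=0 x5=1 x6=1 x7=0:
n1 = x7 XOR x5 = 0 XOR 1 = 1
n2 = x3 OR n1 = 1 OR 1 = 1
n3 = x6 OR n2 = 1 OR 1 = 1
n4 = n3 XOR x3 = 1 XOR 1 = 0
n5 = NOT n4 = NOT 0 = 1
n6 = x4 XOR n5 = 0 XOR 1 = 1
n7 = n6 OR x1 = 1 OR 1 = 1
n8 = n7 AND x2 = 1 AND 1 = 1
So n8 = 1 as required.

x1=1 x2=1 x3=1 x4=0 x5=1 x6=1 x7=0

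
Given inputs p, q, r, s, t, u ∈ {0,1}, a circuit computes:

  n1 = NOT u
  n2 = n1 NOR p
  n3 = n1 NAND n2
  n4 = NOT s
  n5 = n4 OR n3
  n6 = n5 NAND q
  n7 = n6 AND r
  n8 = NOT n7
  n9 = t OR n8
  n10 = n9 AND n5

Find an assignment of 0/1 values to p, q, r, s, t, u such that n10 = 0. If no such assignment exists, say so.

n10 = n9 AND n5 must be 0, so at least one of n9, n5 is 0.
Check with p=0 q=0 r=1 s=1 t=0 u=0:
n1 = NOT u = NOT 0 = 1
n2 = n1 NOR p = 1 NOR 0 = 0
n3 = n1 NAND n2 = 1 NAND 0 = 1
n4 = NOT s = NOT 1 = 0
n5 = n4 OR n3 = 0 OR 1 = 1
n6 = n5 NAND q = 1 NAND 0 = 1
n7 = n6 AND r = 1 AND 1 = 1
n8 = NOT n7 = NOT 1 = 0
n9 = t OR n8 = 0 OR 0 = 0
n10 = n9 AND n5 = 0 AND 1 = 0
So n10 = 0 as required.

p=0 q=0 r=1 s=1 t=0 u=0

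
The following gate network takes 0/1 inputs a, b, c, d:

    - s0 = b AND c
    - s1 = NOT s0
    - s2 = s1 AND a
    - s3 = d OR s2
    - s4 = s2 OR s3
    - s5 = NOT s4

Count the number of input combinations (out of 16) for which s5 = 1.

s5 = NOT s4 must be 1, so s4 = 0.
Satisfying assignments:
  a=0, b=0, c=0, d=0
  a=0, b=0, c=1, d=0
  a=0, b=1, c=0, d=0
  a=0, b=1, c=1, d=0
  a=1, b=1, c=1, d=0

5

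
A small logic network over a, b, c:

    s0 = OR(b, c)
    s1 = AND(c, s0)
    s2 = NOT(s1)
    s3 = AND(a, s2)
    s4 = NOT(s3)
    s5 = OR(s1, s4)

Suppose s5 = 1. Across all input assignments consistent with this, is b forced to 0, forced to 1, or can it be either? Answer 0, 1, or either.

Both values of b occur among assignments with s5 = 1:
  b=0: a=0, b=0, c=0
  b=1: a=0, b=1, c=0

either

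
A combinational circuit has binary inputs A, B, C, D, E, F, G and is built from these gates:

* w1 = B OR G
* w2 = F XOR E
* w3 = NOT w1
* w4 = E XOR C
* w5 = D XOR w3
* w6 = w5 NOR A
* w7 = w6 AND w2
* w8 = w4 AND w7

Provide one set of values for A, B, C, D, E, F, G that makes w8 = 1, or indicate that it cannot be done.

A=0, B=0, C=1, D=1, E=0, F=1, G=0

w8 = w4 AND w7 must be 1, so both w4 = 1 and w7 = 1.
Check with A=0, B=0, C=1, D=1, E=0, F=1, G=0:
w1 = B OR G = 0 OR 0 = 0
w2 = F XOR E = 1 XOR 0 = 1
w3 = NOT w1 = NOT 0 = 1
w4 = E XOR C = 0 XOR 1 = 1
w5 = D XOR w3 = 1 XOR 1 = 0
w6 = w5 NOR A = 0 NOR 0 = 1
w7 = w6 AND w2 = 1 AND 1 = 1
w8 = w4 AND w7 = 1 AND 1 = 1
So w8 = 1 as required.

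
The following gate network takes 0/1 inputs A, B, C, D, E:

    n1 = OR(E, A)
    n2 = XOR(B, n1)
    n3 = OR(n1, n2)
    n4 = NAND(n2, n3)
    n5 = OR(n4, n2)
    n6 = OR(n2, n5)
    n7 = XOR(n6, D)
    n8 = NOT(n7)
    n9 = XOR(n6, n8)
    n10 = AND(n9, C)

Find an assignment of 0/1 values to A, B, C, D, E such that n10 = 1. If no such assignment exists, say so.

A=1 B=0 C=1 D=0 E=1

n10 = AND(n9, C) must be 1, so both n9 = 1 and C = 1.
Check with A=1 B=0 C=1 D=0 E=1:
n1 = OR(E, A) = OR(1, 1) = 1
n2 = XOR(B, n1) = XOR(0, 1) = 1
n3 = OR(n1, n2) = OR(1, 1) = 1
n4 = NAND(n2, n3) = NAND(1, 1) = 0
n5 = OR(n4, n2) = OR(0, 1) = 1
n6 = OR(n2, n5) = OR(1, 1) = 1
n7 = XOR(n6, D) = XOR(1, 0) = 1
n8 = NOT(n7) = NOT 1 = 0
n9 = XOR(n6, n8) = XOR(1, 0) = 1
n10 = AND(n9, C) = AND(1, 1) = 1
So n10 = 1 as required.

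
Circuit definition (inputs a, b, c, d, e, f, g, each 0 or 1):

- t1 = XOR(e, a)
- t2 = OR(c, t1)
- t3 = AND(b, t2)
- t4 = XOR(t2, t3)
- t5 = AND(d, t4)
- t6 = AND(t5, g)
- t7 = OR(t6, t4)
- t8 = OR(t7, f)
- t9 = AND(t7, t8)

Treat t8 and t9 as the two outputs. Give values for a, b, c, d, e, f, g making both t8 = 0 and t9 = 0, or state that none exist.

Check with a=1, b=0, c=0, d=0, e=1, f=0, g=1:
t1 = XOR(e, a) = XOR(1, 1) = 0
t2 = OR(c, t1) = OR(0, 0) = 0
t3 = AND(b, t2) = AND(0, 0) = 0
t4 = XOR(t2, t3) = XOR(0, 0) = 0
t5 = AND(d, t4) = AND(0, 0) = 0
t6 = AND(t5, g) = AND(0, 1) = 0
t7 = OR(t6, t4) = OR(0, 0) = 0
t8 = OR(t7, f) = OR(0, 0) = 0
t9 = AND(t7, t8) = AND(0, 0) = 0
So t8 = 0 and t9 = 0.

a=1, b=0, c=0, d=0, e=1, f=0, g=1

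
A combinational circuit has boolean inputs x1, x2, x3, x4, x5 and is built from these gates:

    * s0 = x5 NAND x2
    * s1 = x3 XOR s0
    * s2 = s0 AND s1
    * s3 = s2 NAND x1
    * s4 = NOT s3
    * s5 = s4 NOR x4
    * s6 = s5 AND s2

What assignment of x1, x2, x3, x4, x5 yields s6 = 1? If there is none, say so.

x1=0, x2=1, x3=0, x4=0, x5=0

Check with x1=0, x2=1, x3=0, x4=0, x5=0:
s0 = x5 NAND x2 = 0 NAND 1 = 1
s1 = x3 XOR s0 = 0 XOR 1 = 1
s2 = s0 AND s1 = 1 AND 1 = 1
s3 = s2 NAND x1 = 1 NAND 0 = 1
s4 = NOT s3 = NOT 1 = 0
s5 = s4 NOR x4 = 0 NOR 0 = 1
s6 = s5 AND s2 = 1 AND 1 = 1
So s6 = 1 as required.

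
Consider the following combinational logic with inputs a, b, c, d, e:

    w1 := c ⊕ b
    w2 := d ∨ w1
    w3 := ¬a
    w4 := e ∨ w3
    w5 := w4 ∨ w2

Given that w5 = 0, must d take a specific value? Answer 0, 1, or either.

0

w5 = w4 ∨ w2 must be 0, so both w4 = 0 and w2 = 0.
w4 = e ∨ w3 must be 0, so both e = 0 and w3 = 0.
w2 = d ∨ w1 must be 0, so both d = 0 and w1 = 0.
Every assignment with w5 = 0 has d = 0; there are 2 such assignment(s).
  a=1, b=0, c=0, d=0, e=0
  a=1, b=1, c=1, d=0, e=0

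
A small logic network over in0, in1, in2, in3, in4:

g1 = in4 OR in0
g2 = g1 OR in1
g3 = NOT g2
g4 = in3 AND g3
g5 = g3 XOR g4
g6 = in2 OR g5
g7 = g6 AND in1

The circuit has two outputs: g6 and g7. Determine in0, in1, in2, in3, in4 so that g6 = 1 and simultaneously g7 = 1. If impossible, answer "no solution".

Check with in0=1, in1=1, in2=1, in3=0, in4=0:
g1 = in4 OR in0 = 0 OR 1 = 1
g2 = g1 OR in1 = 1 OR 1 = 1
g3 = NOT g2 = NOT 1 = 0
g4 = in3 AND g3 = 0 AND 0 = 0
g5 = g3 XOR g4 = 0 XOR 0 = 0
g6 = in2 OR g5 = 1 OR 0 = 1
g7 = g6 AND in1 = 1 AND 1 = 1
So g6 = 1 and g7 = 1.

in0=1, in1=1, in2=1, in3=0, in4=0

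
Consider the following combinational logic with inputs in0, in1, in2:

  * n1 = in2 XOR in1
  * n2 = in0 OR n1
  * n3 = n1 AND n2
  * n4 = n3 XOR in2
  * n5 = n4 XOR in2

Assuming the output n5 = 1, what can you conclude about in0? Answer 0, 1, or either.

Both values of in0 occur among assignments with n5 = 1:
  in0=0: in0=0, in1=0, in2=1
  in0=1: in0=1, in1=0, in2=1

either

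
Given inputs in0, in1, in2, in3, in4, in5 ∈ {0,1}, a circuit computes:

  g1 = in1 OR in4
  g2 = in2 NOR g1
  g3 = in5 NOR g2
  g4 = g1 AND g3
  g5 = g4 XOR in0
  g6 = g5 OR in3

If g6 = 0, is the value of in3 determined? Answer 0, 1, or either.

0

g6 = g5 OR in3 must be 0, so both g5 = 0 and in3 = 0.
Every assignment with g6 = 0 has in3 = 0; there are 16 such assignment(s).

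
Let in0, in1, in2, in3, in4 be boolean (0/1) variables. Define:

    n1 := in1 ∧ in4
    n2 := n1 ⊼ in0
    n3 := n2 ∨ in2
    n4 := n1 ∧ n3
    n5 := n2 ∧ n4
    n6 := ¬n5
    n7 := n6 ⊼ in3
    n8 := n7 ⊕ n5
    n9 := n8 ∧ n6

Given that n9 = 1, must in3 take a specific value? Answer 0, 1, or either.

0

n9 = n8 ∧ n6 must be 1, so both n8 = 1 and n6 = 1.
Every assignment with n9 = 1 has in3 = 0; there are 14 such assignment(s).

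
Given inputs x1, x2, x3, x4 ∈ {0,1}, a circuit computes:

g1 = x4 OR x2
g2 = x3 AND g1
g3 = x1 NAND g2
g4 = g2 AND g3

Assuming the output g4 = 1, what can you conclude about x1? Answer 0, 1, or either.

0

g4 = g2 AND g3 must be 1, so both g2 = 1 and g3 = 1.
g2 = x3 AND g1 must be 1, so both x3 = 1 and g1 = 1.
Every assignment with g4 = 1 has x1 = 0; there are 3 such assignment(s).
  x1=0, x2=0, x3=1, x4=1
  x1=0, x2=1, x3=1, x4=0
  x1=0, x2=1, x3=1, x4=1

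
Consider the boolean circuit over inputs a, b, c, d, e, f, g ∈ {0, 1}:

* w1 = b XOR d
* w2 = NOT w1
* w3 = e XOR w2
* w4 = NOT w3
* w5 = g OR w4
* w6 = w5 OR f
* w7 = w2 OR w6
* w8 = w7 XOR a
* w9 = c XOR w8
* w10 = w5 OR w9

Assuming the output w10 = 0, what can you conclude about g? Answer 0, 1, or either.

w10 = w5 OR w9 must be 0, so both w5 = 0 and w9 = 0.
w5 = g OR w4 must be 0, so both g = 0 and w4 = 0.
Every assignment with w10 = 0 has g = 0; there are 16 such assignment(s).

0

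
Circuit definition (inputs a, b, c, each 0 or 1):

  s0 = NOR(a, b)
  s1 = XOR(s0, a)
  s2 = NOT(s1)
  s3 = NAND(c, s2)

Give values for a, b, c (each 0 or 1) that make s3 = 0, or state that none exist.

s3 = NAND(c, s2) must be 0, so both c = 1 and s2 = 1.
Check with a=0, b=1, c=1:
s0 = NOR(a, b) = NOR(0, 1) = 0
s1 = XOR(s0, a) = XOR(0, 0) = 0
s2 = NOT(s1) = NOT 0 = 1
s3 = NAND(c, s2) = NAND(1, 1) = 0
So s3 = 0 as required.

a=0, b=1, c=1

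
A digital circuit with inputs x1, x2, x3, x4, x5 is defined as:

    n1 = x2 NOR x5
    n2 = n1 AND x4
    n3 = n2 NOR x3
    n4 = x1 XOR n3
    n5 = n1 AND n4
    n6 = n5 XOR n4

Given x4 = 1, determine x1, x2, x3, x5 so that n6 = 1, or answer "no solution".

Check with x4 = 1 and x1=0, x2=0, x3=0, x5=1:
n1 = x2 NOR x5 = 0 NOR 1 = 0
n2 = n1 AND x4 = 0 AND 1 = 0
n3 = n2 NOR x3 = 0 NOR 0 = 1
n4 = x1 XOR n3 = 0 XOR 1 = 1
n5 = n1 AND n4 = 0 AND 1 = 0
n6 = n5 XOR n4 = 0 XOR 1 = 1
So n6 = 1.

x1=0, x2=0, x3=0, x5=1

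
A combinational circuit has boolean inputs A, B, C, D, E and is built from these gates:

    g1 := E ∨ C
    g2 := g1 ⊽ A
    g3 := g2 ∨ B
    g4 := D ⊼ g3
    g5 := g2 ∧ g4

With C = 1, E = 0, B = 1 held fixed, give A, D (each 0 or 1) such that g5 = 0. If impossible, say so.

Check with C = 1, E = 0, B = 1 and A=1, D=0:
g1 = E ∨ C = 0 ∨ 1 = 1
g2 = g1 ⊽ A = 1 ⊽ 1 = 0
g3 = g2 ∨ B = 0 ∨ 1 = 1
g4 = D ⊼ g3 = 0 ⊼ 1 = 1
g5 = g2 ∧ g4 = 0 ∧ 1 = 0
So g5 = 0.

A=1 D=0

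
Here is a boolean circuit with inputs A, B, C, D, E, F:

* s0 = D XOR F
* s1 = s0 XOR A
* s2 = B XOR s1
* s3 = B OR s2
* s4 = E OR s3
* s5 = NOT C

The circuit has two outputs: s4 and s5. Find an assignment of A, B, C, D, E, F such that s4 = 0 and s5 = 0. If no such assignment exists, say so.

Check with A=0, B=0, C=1, D=0, E=0, F=0:
s0 = D XOR F = 0 XOR 0 = 0
s1 = s0 XOR A = 0 XOR 0 = 0
s2 = B XOR s1 = 0 XOR 0 = 0
s3 = B OR s2 = 0 OR 0 = 0
s4 = E OR s3 = 0 OR 0 = 0
s5 = NOT C = NOT 1 = 0
So s4 = 0 and s5 = 0.

A=0, B=0, C=1, D=0, E=0, F=0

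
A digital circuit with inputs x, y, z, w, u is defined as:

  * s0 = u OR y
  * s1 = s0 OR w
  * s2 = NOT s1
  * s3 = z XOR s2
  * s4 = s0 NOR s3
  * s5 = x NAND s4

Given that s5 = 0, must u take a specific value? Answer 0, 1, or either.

0

s5 = x NAND s4 must be 0, so both x = 1 and s4 = 1.
s4 = s0 NOR s3 must be 1, so both s0 = 0 and s3 = 0.
s0 = u OR y must be 0, so both u = 0 and y = 0.
Every assignment with s5 = 0 has u = 0; there are 2 such assignment(s).
  x=1, y=0, z=0, w=1, u=0
  x=1, y=0, z=1, w=0, u=0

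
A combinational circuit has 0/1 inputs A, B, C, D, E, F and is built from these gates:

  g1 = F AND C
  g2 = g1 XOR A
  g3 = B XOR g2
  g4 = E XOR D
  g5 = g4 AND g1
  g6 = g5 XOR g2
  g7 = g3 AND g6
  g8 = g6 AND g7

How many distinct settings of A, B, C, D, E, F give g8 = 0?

48

g8 = g6 AND g7 must be 0, so at least one of g6, g7 is 0.
Enumerating the 64 input combinations, 48 give g8 = 0 and 16 give g8 = 1.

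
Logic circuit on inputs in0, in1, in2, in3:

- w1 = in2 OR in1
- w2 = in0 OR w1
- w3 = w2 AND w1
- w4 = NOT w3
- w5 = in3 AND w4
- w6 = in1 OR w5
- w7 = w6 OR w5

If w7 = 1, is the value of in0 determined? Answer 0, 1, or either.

either

Both values of in0 occur among assignments with w7 = 1:
  in0=0: in0=0, in1=0, in2=0, in3=1
  in0=1: in0=1, in1=0, in2=0, in3=1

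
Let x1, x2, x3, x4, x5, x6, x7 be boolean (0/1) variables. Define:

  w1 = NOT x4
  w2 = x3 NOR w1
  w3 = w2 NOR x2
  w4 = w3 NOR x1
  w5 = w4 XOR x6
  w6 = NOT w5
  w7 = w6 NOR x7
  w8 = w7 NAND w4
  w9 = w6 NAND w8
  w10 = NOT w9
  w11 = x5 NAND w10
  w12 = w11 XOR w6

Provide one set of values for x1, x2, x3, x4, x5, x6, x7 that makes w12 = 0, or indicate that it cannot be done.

Check with x1=1, x2=1, x3=0, x4=1, x5=0, x6=0, x7=1:
w1 = NOT x4 = NOT 1 = 0
w2 = x3 NOR w1 = 0 NOR 0 = 1
w3 = w2 NOR x2 = 1 NOR 1 = 0
w4 = w3 NOR x1 = 0 NOR 1 = 0
w5 = w4 XOR x6 = 0 XOR 0 = 0
w6 = NOT w5 = NOT 0 = 1
w7 = w6 NOR x7 = 1 NOR 1 = 0
w8 = w7 NAND w4 = 0 NAND 0 = 1
w9 = w6 NAND w8 = 1 NAND 1 = 0
w10 = NOT w9 = NOT 0 = 1
w11 = x5 NAND w10 = 0 NAND 1 = 1
w12 = w11 XOR w6 = 1 XOR 1 = 0
So w12 = 0 as required.

x1=1, x2=1, x3=0, x4=1, x5=0, x6=0, x7=1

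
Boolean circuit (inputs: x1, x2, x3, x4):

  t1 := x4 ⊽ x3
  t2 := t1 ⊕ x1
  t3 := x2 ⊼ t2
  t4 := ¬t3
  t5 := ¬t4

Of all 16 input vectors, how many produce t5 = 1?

12

t5 = ¬t4 must be 1, so t4 = 0.
t4 = ¬t3 must be 0, so t3 = 1.
t3 = x2 ⊼ t2 must be 1, so at least one of x2, t2 is 0.
Enumerating the 16 input combinations, 12 give t5 = 1 and 4 give t5 = 0.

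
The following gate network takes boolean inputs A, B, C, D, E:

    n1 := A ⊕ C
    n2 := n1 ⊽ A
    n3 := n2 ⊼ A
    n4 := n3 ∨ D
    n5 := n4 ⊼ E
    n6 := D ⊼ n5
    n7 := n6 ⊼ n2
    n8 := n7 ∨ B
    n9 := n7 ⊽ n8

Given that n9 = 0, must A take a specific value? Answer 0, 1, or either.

either

Both values of A occur among assignments with n9 = 0:
  A=0: A=0, B=0, C=0, D=1, E=0
  A=1: A=1, B=0, C=0, D=0, E=0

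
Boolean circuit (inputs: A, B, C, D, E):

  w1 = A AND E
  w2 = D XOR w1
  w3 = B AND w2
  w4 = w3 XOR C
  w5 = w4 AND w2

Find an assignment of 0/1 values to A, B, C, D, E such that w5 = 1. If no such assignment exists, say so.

w5 = w4 AND w2 must be 1, so both w4 = 1 and w2 = 1.
w4 = w3 XOR C must be 1, so w3 and C differ.
w2 = D XOR w1 must be 1, so D and w1 differ.
Check with A=0, B=1, C=0, D=1, E=0:
w1 = A AND E = 0 AND 0 = 0
w2 = D XOR w1 = 1 XOR 0 = 1
w3 = B AND w2 = 1 AND 1 = 1
w4 = w3 XOR C = 1 XOR 0 = 1
w5 = w4 AND w2 = 1 AND 1 = 1
So w5 = 1 as required.

A=0, B=1, C=0, D=1, E=0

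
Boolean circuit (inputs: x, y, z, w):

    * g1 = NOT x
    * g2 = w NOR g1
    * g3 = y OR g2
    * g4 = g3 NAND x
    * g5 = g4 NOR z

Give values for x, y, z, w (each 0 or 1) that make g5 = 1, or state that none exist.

Check with x=1, y=1, z=0, w=1:
g1 = NOT x = NOT 1 = 0
g2 = w NOR g1 = 1 NOR 0 = 0
g3 = y OR g2 = 1 OR 0 = 1
g4 = g3 NAND x = 1 NAND 1 = 0
g5 = g4 NOR z = 0 NOR 0 = 1
So g5 = 1 as required.

x=1, y=1, z=0, w=1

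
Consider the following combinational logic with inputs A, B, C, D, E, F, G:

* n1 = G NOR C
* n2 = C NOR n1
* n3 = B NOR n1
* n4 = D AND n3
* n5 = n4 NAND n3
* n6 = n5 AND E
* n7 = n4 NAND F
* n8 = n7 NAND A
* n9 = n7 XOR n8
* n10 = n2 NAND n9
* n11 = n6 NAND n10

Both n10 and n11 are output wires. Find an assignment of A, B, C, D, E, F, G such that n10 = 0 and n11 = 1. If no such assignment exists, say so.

A=0, B=0, C=0, D=1, E=1, F=1, G=1

Check with A=0, B=0, C=0, D=1, E=1, F=1, G=1:
n1 = G NOR C = 1 NOR 0 = 0
n2 = C NOR n1 = 0 NOR 0 = 1
n3 = B NOR n1 = 0 NOR 0 = 1
n4 = D AND n3 = 1 AND 1 = 1
n5 = n4 NAND n3 = 1 NAND 1 = 0
n6 = n5 AND E = 0 AND 1 = 0
n7 = n4 NAND F = 1 NAND 1 = 0
n8 = n7 NAND A = 0 NAND 0 = 1
n9 = n7 XOR n8 = 0 XOR 1 = 1
n10 = n2 NAND n9 = 1 NAND 1 = 0
n11 = n6 NAND n10 = 0 NAND 0 = 1
So n10 = 0 and n11 = 1.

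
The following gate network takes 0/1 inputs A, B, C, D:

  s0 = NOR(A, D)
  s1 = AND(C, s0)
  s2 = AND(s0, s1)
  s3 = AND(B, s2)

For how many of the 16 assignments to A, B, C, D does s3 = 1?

s3 = AND(B, s2) must be 1, so both B = 1 and s2 = 1.
s2 = AND(s0, s1) must be 1, so both s0 = 1 and s1 = 1.
s0 = NOR(A, D) must be 1, so both A = 0 and D = 0.
Satisfying assignments:
  A=0, B=1, C=1, D=0

1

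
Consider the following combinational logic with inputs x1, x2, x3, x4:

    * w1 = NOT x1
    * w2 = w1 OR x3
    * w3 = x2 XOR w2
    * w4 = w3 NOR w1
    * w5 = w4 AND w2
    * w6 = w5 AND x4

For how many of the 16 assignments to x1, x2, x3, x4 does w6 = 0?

w6 = w5 AND x4 must be 0, so at least one of w5, x4 is 0.
Enumerating the 16 input combinations, 15 give w6 = 0 and 1 give w6 = 1.

15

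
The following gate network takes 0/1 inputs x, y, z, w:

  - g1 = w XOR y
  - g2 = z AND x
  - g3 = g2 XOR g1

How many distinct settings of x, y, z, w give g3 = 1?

8

g3 = g2 XOR g1 must be 1, so g2 and g1 differ.
Enumerating the 16 input combinations, 8 give g3 = 1 and 8 give g3 = 0.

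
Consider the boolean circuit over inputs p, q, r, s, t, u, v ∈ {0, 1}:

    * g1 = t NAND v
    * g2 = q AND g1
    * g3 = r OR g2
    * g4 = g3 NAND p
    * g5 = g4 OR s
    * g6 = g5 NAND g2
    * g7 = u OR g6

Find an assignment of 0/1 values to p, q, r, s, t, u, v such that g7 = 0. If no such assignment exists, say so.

Check with p=0, q=1, r=0, s=0, t=0, u=0, v=0:
g1 = t NAND v = 0 NAND 0 = 1
g2 = q AND g1 = 1 AND 1 = 1
g3 = r OR g2 = 0 OR 1 = 1
g4 = g3 NAND p = 1 NAND 0 = 1
g5 = g4 OR s = 1 OR 0 = 1
g6 = g5 NAND g2 = 1 NAND 1 = 0
g7 = u OR g6 = 0 OR 0 = 0
So g7 = 0 as required.

p=0, q=1, r=0, s=0, t=0, u=0, v=0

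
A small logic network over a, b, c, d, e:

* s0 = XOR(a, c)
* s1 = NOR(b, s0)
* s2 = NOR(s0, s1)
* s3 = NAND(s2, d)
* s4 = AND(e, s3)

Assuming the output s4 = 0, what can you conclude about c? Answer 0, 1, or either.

either

Both values of c occur among assignments with s4 = 0:
  c=0: a=0, b=0, c=0, d=0, e=0
  c=1: a=0, b=0, c=1, d=0, e=0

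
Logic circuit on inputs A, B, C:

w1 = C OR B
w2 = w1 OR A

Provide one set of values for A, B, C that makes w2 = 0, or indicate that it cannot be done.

A=0 B=0 C=0

w2 = w1 OR A must be 0, so both w1 = 0 and A = 0.
Check with A=0 B=0 C=0:
w1 = C OR B = 0 OR 0 = 0
w2 = w1 OR A = 0 OR 0 = 0
So w2 = 0 as required.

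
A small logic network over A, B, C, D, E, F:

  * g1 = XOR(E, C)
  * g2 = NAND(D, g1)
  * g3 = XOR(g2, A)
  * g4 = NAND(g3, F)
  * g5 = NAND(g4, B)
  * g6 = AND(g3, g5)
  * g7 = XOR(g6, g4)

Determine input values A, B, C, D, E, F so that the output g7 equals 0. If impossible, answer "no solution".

A=1, B=0, C=1, D=1, E=0, F=0

Check with A=1, B=0, C=1, D=1, E=0, F=0:
g1 = XOR(E, C) = XOR(0, 1) = 1
g2 = NAND(D, g1) = NAND(1, 1) = 0
g3 = XOR(g2, A) = XOR(0, 1) = 1
g4 = NAND(g3, F) = NAND(1, 0) = 1
g5 = NAND(g4, B) = NAND(1, 0) = 1
g6 = AND(g3, g5) = AND(1, 1) = 1
g7 = XOR(g6, g4) = XOR(1, 1) = 0
So g7 = 0 as required.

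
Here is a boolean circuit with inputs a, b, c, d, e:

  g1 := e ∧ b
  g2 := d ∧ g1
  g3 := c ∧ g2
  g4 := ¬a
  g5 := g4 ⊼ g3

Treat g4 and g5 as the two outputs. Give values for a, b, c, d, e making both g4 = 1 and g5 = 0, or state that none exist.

a=0, b=1, c=1, d=1, e=1

Check with a=0, b=1, c=1, d=1, e=1:
g1 = e ∧ b = 1 ∧ 1 = 1
g2 = d ∧ g1 = 1 ∧ 1 = 1
g3 = c ∧ g2 = 1 ∧ 1 = 1
g4 = ¬a = ¬0 = 1
g5 = g4 ⊼ g3 = 1 ⊼ 1 = 0
So g4 = 1 and g5 = 0.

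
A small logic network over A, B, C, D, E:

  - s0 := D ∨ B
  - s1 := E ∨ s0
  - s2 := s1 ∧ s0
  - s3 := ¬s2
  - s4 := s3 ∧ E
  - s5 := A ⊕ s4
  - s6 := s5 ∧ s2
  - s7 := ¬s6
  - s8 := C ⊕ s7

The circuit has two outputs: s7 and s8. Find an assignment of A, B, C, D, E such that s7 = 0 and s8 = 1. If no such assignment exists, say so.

A=1, B=1, C=1, D=0, E=0

Check with A=1, B=1, C=1, D=0, E=0:
s0 = D ∨ B = 0 ∨ 1 = 1
s1 = E ∨ s0 = 0 ∨ 1 = 1
s2 = s1 ∧ s0 = 1 ∧ 1 = 1
s3 = ¬s2 = ¬1 = 0
s4 = s3 ∧ E = 0 ∧ 0 = 0
s5 = A ⊕ s4 = 1 ⊕ 0 = 1
s6 = s5 ∧ s2 = 1 ∧ 1 = 1
s7 = ¬s6 = ¬1 = 0
s8 = C ⊕ s7 = 1 ⊕ 0 = 1
So s7 = 0 and s8 = 1.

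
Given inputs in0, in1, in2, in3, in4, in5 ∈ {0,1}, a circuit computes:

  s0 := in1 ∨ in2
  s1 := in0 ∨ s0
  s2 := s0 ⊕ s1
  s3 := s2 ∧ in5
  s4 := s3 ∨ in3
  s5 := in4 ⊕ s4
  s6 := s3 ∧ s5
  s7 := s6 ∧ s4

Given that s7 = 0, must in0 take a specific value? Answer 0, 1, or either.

Both values of in0 occur among assignments with s7 = 0:
  in0=0: in0=0, in1=0, in2=0, in3=0, in4=0, in5=0
  in0=1: in0=1, in1=0, in2=0, in3=0, in4=0, in5=0

either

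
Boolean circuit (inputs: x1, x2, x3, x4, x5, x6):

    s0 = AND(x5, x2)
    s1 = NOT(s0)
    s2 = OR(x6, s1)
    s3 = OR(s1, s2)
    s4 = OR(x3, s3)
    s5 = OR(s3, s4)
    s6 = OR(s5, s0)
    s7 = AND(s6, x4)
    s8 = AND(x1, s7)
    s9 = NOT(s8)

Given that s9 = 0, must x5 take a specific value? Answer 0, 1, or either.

Both values of x5 occur among assignments with s9 = 0:
  x5=0: x1=1, x2=0, x3=0, x4=1, x5=0, x6=0
  x5=1: x1=1, x2=0, x3=0, x4=1, x5=1, x6=0

either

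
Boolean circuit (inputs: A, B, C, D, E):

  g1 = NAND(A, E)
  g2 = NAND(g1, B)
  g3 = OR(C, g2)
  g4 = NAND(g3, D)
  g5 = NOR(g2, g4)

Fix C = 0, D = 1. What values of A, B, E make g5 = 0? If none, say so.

g5 = NOR(g2, g4) must be 0, so at least one of g2, g4 is 1.
Check with C = 0, D = 1 and A=0, B=0, E=0:
g1 = NAND(A, E) = NAND(0, 0) = 1
g2 = NAND(g1, B) = NAND(1, 0) = 1
g3 = OR(C, g2) = OR(0, 1) = 1
g4 = NAND(g3, D) = NAND(1, 1) = 0
g5 = NOR(g2, g4) = NOR(1, 0) = 0
So g5 = 0.

A=0, B=0, E=0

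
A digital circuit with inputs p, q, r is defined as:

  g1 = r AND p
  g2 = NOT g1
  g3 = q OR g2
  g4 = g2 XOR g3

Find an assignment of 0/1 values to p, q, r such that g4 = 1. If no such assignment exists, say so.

Check with p=1, q=1, r=1:
g1 = r AND p = 1 AND 1 = 1
g2 = NOT g1 = NOT 1 = 0
g3 = q OR g2 = 1 OR 0 = 1
g4 = g2 XOR g3 = 0 XOR 1 = 1
So g4 = 1 as required.

p=1, q=1, r=1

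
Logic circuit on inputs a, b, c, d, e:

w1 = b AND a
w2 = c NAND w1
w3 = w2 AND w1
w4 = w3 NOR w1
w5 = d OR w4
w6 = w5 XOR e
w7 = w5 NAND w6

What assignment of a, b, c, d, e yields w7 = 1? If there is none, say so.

Check with a=0 b=1 c=1 d=1 e=1:
w1 = b AND a = 1 AND 0 = 0
w2 = c NAND w1 = 1 NAND 0 = 1
w3 = w2 AND w1 = 1 AND 0 = 0
w4 = w3 NOR w1 = 0 NOR 0 = 1
w5 = d OR w4 = 1 OR 1 = 1
w6 = w5 XOR e = 1 XOR 1 = 0
w7 = w5 NAND w6 = 1 NAND 0 = 1
So w7 = 1 as required.

a=0 b=1 c=1 d=1 e=1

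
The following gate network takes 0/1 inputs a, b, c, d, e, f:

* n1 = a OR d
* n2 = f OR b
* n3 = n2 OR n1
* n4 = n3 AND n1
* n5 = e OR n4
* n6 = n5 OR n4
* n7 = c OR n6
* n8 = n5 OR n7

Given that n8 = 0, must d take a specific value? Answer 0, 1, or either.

0

n8 = n5 OR n7 must be 0, so both n5 = 0 and n7 = 0.
n5 = e OR n4 must be 0, so both e = 0 and n4 = 0.
Every assignment with n8 = 0 has d = 0; there are 4 such assignment(s).
  a=0, b=0, c=0, d=0, e=0, f=0
  a=0, b=0, c=0, d=0, e=0, f=1
  a=0, b=1, c=0, d=0, e=0, f=0
  a=0, b=1, c=0, d=0, e=0, f=1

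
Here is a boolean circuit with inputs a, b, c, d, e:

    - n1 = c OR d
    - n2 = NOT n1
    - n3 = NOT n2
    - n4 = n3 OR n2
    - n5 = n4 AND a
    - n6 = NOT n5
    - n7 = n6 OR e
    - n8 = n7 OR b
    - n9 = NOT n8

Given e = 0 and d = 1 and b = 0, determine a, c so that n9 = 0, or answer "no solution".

n9 = NOT n8 must be 0, so n8 = 1.
n8 = n7 OR b must be 1, so at least one of n7, b is 1.
Check with e = 0 and d = 1 and b = 0 and a=0, c=0:
n1 = c OR d = 0 OR 1 = 1
n2 = NOT n1 = NOT 1 = 0
n3 = NOT n2 = NOT 0 = 1
n4 = n3 OR n2 = 1 OR 0 = 1
n5 = n4 AND a = 1 AND 0 = 0
n6 = NOT n5 = NOT 0 = 1
n7 = n6 OR e = 1 OR 0 = 1
n8 = n7 OR b = 1 OR 0 = 1
n9 = NOT n8 = NOT 1 = 0
So n9 = 0.

a=0, c=0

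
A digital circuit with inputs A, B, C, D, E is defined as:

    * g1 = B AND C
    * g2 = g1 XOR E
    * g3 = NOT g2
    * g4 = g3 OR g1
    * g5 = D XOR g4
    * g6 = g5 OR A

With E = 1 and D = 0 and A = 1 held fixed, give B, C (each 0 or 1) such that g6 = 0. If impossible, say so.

With E = 1 and D = 0 and A = 1 fixed, none of the 4 settings of B, C give g6 = 0.
For example, with B=0, C=0:
g1 = B AND C = 0 AND 0 = 0
g2 = g1 XOR E = 0 XOR 1 = 1
g3 = NOT g2 = NOT 1 = 0
g4 = g3 OR g1 = 0 OR 0 = 0
g5 = D XOR g4 = 0 XOR 0 = 0
g6 = g5 OR A = 0 OR 1 = 1
giving g6 = 1 ≠ 0.

no solution exists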